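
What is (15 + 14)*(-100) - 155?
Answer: -3055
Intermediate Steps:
(15 + 14)*(-100) - 155 = 29*(-100) - 155 = -2900 - 155 = -3055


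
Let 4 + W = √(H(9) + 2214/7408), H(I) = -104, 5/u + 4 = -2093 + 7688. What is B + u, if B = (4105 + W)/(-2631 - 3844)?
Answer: -22896316/36201725 - I*√355684934/11991700 ≈ -0.63246 - 0.0015727*I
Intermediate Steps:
u = 5/5591 (u = 5/(-4 + (-2093 + 7688)) = 5/(-4 + 5595) = 5/5591 ≈ 0.00089429)
W = -4 + I*√355684934/1852 (W = -4 + √(-104 + 2214/7408) = -4 + √(-104 + 2214*(1/7408)) = -4 + √(-104 + 1107/3704) = -4 + √(-384109/3704) = -4 + I*√355684934/1852 ≈ -4.0 + 10.183*I)
B = -4101/6475 - I*√355684934/11991700 (B = (4105 + (-4 + I*√355684934/1852))/(-2631 - 3844) = (4101 + I*√355684934/1852)/(-6475) = (4101 + I*√355684934/1852)*(-1/6475) = -4101/6475 - I*√355684934/11991700 ≈ -0.63336 - 0.0015727*I)
B + u = (-4101/6475 - I*√355684934/11991700) + 5/5591 = -22896316/36201725 - I*√355684934/11991700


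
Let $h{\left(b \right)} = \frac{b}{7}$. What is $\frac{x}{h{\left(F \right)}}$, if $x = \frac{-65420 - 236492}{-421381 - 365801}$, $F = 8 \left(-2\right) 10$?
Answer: $- \frac{264173}{15743640} \approx -0.01678$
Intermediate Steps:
$F = -160$ ($F = \left(-16\right) 10 = -160$)
$x = \frac{150956}{393591}$ ($x = - \frac{301912}{-787182} = \left(-301912\right) \left(- \frac{1}{787182}\right) = \frac{150956}{393591} \approx 0.38354$)
$h{\left(b \right)} = \frac{b}{7}$ ($h{\left(b \right)} = b \frac{1}{7} = \frac{b}{7}$)
$\frac{x}{h{\left(F \right)}} = \frac{150956}{393591 \cdot \frac{1}{7} \left(-160\right)} = \frac{150956}{393591 \left(- \frac{160}{7}\right)} = \frac{150956}{393591} \left(- \frac{7}{160}\right) = - \frac{264173}{15743640}$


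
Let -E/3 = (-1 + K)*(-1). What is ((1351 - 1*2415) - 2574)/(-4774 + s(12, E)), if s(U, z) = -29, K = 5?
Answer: 3638/4803 ≈ 0.75744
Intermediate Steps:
E = 12 (E = -3*(-1 + 5)*(-1) = -12*(-1) = -3*(-4) = 12)
((1351 - 1*2415) - 2574)/(-4774 + s(12, E)) = ((1351 - 1*2415) - 2574)/(-4774 - 29) = ((1351 - 2415) - 2574)/(-4803) = (-1064 - 2574)*(-1/4803) = -3638*(-1/4803) = 3638/4803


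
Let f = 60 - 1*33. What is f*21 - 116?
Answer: 451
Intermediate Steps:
f = 27 (f = 60 - 33 = 27)
f*21 - 116 = 27*21 - 116 = 567 - 116 = 451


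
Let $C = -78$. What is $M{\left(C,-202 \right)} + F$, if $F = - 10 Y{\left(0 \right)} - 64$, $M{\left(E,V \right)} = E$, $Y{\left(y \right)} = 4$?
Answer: $-182$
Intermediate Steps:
$F = -104$ ($F = \left(-10\right) 4 - 64 = -40 - 64 = -104$)
$M{\left(C,-202 \right)} + F = -78 - 104 = -182$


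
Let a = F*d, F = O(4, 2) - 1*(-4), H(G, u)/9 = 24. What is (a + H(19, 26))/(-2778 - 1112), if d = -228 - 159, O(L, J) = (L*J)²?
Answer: 2610/389 ≈ 6.7095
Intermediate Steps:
O(L, J) = J²*L² (O(L, J) = (J*L)² = J²*L²)
d = -387
H(G, u) = 216 (H(G, u) = 9*24 = 216)
F = 68 (F = 2²*4² - 1*(-4) = 4*16 + 4 = 64 + 4 = 68)
a = -26316 (a = 68*(-387) = -26316)
(a + H(19, 26))/(-2778 - 1112) = (-26316 + 216)/(-2778 - 1112) = -26100/(-3890) = -26100*(-1/3890) = 2610/389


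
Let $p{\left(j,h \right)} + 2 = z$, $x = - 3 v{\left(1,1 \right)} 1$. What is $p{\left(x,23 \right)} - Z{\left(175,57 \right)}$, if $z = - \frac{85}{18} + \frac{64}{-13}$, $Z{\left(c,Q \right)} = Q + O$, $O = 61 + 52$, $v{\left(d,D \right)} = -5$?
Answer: $- \frac{42505}{234} \approx -181.65$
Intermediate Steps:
$O = 113$
$Z{\left(c,Q \right)} = 113 + Q$ ($Z{\left(c,Q \right)} = Q + 113 = 113 + Q$)
$z = - \frac{2257}{234}$ ($z = \left(-85\right) \frac{1}{18} + 64 \left(- \frac{1}{13}\right) = - \frac{85}{18} - \frac{64}{13} = - \frac{2257}{234} \approx -9.6453$)
$x = 15$ ($x = \left(-3\right) \left(-5\right) 1 = 15 \cdot 1 = 15$)
$p{\left(j,h \right)} = - \frac{2725}{234}$ ($p{\left(j,h \right)} = -2 - \frac{2257}{234} = - \frac{2725}{234}$)
$p{\left(x,23 \right)} - Z{\left(175,57 \right)} = - \frac{2725}{234} - \left(113 + 57\right) = - \frac{2725}{234} - 170 = - \frac{42505}{234}$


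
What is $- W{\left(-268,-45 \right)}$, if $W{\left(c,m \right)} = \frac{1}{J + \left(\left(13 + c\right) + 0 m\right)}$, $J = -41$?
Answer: $\frac{1}{296} \approx 0.0033784$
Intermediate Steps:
$W{\left(c,m \right)} = \frac{1}{-28 + c}$ ($W{\left(c,m \right)} = \frac{1}{-41 + \left(\left(13 + c\right) + 0 m\right)} = \frac{1}{-41 + \left(\left(13 + c\right) + 0\right)} = \frac{1}{-41 + \left(13 + c\right)} = \frac{1}{-28 + c}$)
$- W{\left(-268,-45 \right)} = - \frac{1}{-28 - 268} = - \frac{1}{-296} = \left(-1\right) \left(- \frac{1}{296}\right) = \frac{1}{296}$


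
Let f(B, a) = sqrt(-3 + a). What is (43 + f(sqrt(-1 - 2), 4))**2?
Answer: 1936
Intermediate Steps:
(43 + f(sqrt(-1 - 2), 4))**2 = (43 + sqrt(-3 + 4))**2 = (43 + sqrt(1))**2 = (43 + 1)**2 = 44**2 = 1936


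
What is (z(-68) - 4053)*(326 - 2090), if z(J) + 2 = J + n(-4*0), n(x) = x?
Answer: 7272972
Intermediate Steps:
z(J) = -2 + J (z(J) = -2 + (J - 4*0) = -2 + (J + 0) = -2 + J)
(z(-68) - 4053)*(326 - 2090) = ((-2 - 68) - 4053)*(326 - 2090) = (-70 - 4053)*(-1764) = -4123*(-1764) = 7272972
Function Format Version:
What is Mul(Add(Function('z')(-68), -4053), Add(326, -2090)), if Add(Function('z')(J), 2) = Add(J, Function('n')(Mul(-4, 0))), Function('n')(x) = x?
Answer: 7272972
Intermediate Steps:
Function('z')(J) = Add(-2, J) (Function('z')(J) = Add(-2, Add(J, Mul(-4, 0))) = Add(-2, Add(J, 0)) = Add(-2, J))
Mul(Add(Function('z')(-68), -4053), Add(326, -2090)) = Mul(Add(Add(-2, -68), -4053), Add(326, -2090)) = Mul(Add(-70, -4053), -1764) = Mul(-4123, -1764) = 7272972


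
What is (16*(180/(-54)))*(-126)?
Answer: 6720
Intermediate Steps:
(16*(180/(-54)))*(-126) = (16*(180*(-1/54)))*(-126) = (16*(-10/3))*(-126) = -160/3*(-126) = 6720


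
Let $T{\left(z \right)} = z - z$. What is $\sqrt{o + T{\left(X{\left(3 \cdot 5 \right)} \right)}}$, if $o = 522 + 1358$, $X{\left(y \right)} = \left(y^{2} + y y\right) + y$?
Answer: $2 \sqrt{470} \approx 43.359$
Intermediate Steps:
$X{\left(y \right)} = y + 2 y^{2}$ ($X{\left(y \right)} = \left(y^{2} + y^{2}\right) + y = 2 y^{2} + y = y + 2 y^{2}$)
$T{\left(z \right)} = 0$
$o = 1880$
$\sqrt{o + T{\left(X{\left(3 \cdot 5 \right)} \right)}} = \sqrt{1880 + 0} = \sqrt{1880} = 2 \sqrt{470}$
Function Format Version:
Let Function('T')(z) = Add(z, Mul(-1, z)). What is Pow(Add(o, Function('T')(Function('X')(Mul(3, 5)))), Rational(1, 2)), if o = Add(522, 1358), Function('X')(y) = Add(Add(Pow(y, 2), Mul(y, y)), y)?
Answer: Mul(2, Pow(470, Rational(1, 2))) ≈ 43.359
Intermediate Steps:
Function('X')(y) = Add(y, Mul(2, Pow(y, 2))) (Function('X')(y) = Add(Add(Pow(y, 2), Pow(y, 2)), y) = Add(Mul(2, Pow(y, 2)), y) = Add(y, Mul(2, Pow(y, 2))))
Function('T')(z) = 0
o = 1880
Pow(Add(o, Function('T')(Function('X')(Mul(3, 5)))), Rational(1, 2)) = Pow(Add(1880, 0), Rational(1, 2)) = Pow(1880, Rational(1, 2)) = Mul(2, Pow(470, Rational(1, 2)))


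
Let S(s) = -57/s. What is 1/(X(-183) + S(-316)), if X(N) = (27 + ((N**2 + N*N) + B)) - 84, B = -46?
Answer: 316/21132557 ≈ 1.4953e-5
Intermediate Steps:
X(N) = -103 + 2*N**2 (X(N) = (27 + ((N**2 + N*N) - 46)) - 84 = (27 + ((N**2 + N**2) - 46)) - 84 = (27 + (2*N**2 - 46)) - 84 = (27 + (-46 + 2*N**2)) - 84 = (-19 + 2*N**2) - 84 = -103 + 2*N**2)
1/(X(-183) + S(-316)) = 1/((-103 + 2*(-183)**2) - 57/(-316)) = 1/((-103 + 2*33489) - 57*(-1/316)) = 1/((-103 + 66978) + 57/316) = 1/(66875 + 57/316) = 1/(21132557/316) = 316/21132557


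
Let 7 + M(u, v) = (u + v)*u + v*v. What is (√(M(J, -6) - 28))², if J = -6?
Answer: 73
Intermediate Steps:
M(u, v) = -7 + v² + u*(u + v) (M(u, v) = -7 + ((u + v)*u + v*v) = -7 + (u*(u + v) + v²) = -7 + (v² + u*(u + v)) = -7 + v² + u*(u + v))
(√(M(J, -6) - 28))² = (√((-7 + (-6)² + (-6)² - 6*(-6)) - 28))² = (√((-7 + 36 + 36 + 36) - 28))² = (√(101 - 28))² = (√73)² = 73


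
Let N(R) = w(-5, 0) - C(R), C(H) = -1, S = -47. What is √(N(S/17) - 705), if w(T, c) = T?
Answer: I*√709 ≈ 26.627*I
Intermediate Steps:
N(R) = -4 (N(R) = -5 - 1*(-1) = -5 + 1 = -4)
√(N(S/17) - 705) = √(-4 - 705) = √(-709) = I*√709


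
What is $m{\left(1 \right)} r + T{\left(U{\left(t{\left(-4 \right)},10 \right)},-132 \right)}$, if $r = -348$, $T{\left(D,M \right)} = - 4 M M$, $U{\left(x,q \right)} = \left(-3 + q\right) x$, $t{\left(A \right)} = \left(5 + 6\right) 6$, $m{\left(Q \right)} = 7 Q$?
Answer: $-72132$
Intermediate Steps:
$t{\left(A \right)} = 66$ ($t{\left(A \right)} = 11 \cdot 6 = 66$)
$U{\left(x,q \right)} = x \left(-3 + q\right)$
$T{\left(D,M \right)} = - 4 M^{2}$
$m{\left(1 \right)} r + T{\left(U{\left(t{\left(-4 \right)},10 \right)},-132 \right)} = 7 \cdot 1 \left(-348\right) - 4 \left(-132\right)^{2} = 7 \left(-348\right) - 69696 = -2436 - 69696 = -72132$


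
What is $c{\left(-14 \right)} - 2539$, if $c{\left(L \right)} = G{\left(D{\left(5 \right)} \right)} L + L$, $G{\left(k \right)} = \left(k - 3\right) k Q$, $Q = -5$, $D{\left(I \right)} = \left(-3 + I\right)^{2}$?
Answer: $-2273$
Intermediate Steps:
$G{\left(k \right)} = - 5 k \left(-3 + k\right)$ ($G{\left(k \right)} = \left(k - 3\right) k \left(-5\right) = \left(-3 + k\right) k \left(-5\right) = k \left(-3 + k\right) \left(-5\right) = - 5 k \left(-3 + k\right)$)
$c{\left(L \right)} = - 19 L$ ($c{\left(L \right)} = 5 \left(-3 + 5\right)^{2} \left(3 - \left(-3 + 5\right)^{2}\right) L + L = 5 \cdot 2^{2} \left(3 - 2^{2}\right) L + L = 5 \cdot 4 \left(3 - 4\right) L + L = 5 \cdot 4 \left(-1\right) L + L = - 20 L + L = - 19 L$)
$c{\left(-14 \right)} - 2539 = \left(-19\right) \left(-14\right) - 2539 = 266 - 2539 = -2273$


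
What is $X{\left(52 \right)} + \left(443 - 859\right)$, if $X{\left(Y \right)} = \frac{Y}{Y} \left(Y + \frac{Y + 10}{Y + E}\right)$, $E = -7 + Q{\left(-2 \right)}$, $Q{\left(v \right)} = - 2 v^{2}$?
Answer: $- \frac{13406}{37} \approx -362.32$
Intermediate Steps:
$E = -15$ ($E = -7 - 2 \left(-2\right)^{2} = -7 - 8 = -15$)
$X{\left(Y \right)} = Y + \frac{10 + Y}{-15 + Y}$ ($X{\left(Y \right)} = \frac{Y}{Y} \left(Y + \frac{Y + 10}{Y - 15}\right) = 1 \left(Y + \frac{10 + Y}{-15 + Y}\right) = Y + \frac{10 + Y}{-15 + Y}$)
$X{\left(52 \right)} + \left(443 - 859\right) = \frac{-10 - 52^{2} + 14 \cdot 52}{15 - 52} + \left(443 - 859\right) = \frac{-10 - 2704 + 728}{15 - 52} - 416 = \frac{-10 - 2704 + 728}{-37} - 416 = \left(- \frac{1}{37}\right) \left(-1986\right) - 416 = \frac{1986}{37} - 416 = - \frac{13406}{37}$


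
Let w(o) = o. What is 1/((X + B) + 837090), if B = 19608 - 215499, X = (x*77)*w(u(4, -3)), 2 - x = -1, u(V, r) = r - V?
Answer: 1/639582 ≈ 1.5635e-6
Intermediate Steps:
x = 3 (x = 2 - 1*(-1) = 2 + 1 = 3)
X = -1617 (X = (3*77)*(-3 - 1*4) = 231*(-3 - 4) = 231*(-7) = -1617)
B = -195891
1/((X + B) + 837090) = 1/((-1617 - 195891) + 837090) = 1/(-197508 + 837090) = 1/639582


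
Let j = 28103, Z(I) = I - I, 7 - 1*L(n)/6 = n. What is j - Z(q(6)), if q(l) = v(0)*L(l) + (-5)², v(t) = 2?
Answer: 28103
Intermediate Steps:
L(n) = 42 - 6*n
q(l) = 109 - 12*l (q(l) = 2*(42 - 6*l) + (-5)² = (84 - 12*l) + 25 = 109 - 12*l)
Z(I) = 0
j - Z(q(6)) = 28103 - 1*0 = 28103 + 0 = 28103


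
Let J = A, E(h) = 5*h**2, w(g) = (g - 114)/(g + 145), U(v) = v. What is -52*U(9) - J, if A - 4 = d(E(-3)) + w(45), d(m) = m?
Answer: -98161/190 ≈ -516.64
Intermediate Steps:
w(g) = (-114 + g)/(145 + g)
A = 9241/190 (A = 4 + (5*(-3)**2 + (-114 + 45)/(145 + 45)) = 4 + (5*9 - 69/190) = 4 + (45 + (1/190)*(-69)) = 4 + (45 - 69/190) = 4 + 8481/190 = 9241/190 ≈ 48.637)
J = 9241/190 ≈ 48.637
-52*U(9) - J = -52*9 - 1*9241/190 = -468 - 9241/190 = -98161/190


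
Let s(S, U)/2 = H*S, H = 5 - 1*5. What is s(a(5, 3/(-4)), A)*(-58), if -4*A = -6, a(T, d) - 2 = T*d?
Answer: 0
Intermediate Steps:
a(T, d) = 2 + T*d
A = 3/2 (A = -¼*(-6) = 3/2 ≈ 1.5000)
H = 0 (H = 5 - 5 = 0)
s(S, U) = 0 (s(S, U) = 2*(0*S) = 2*0 = 0)
s(a(5, 3/(-4)), A)*(-58) = 0*(-58) = 0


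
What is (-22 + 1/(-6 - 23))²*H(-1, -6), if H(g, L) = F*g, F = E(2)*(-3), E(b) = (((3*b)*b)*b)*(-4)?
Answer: -117596448/841 ≈ -1.3983e+5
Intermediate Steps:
E(b) = -12*b³ (E(b) = ((3*b²)*b)*(-4) = (3*b³)*(-4) = -12*b³)
F = 288 (F = -12*2³*(-3) = -12*8*(-3) = -96*(-3) = 288)
H(g, L) = 288*g
(-22 + 1/(-6 - 23))²*H(-1, -6) = (-22 + 1/(-6 - 23))²*(288*(-1)) = (-22 + 1/(-29))²*(-288) = (-22 - 1/29)²*(-288) = (-639/29)²*(-288) = (408321/841)*(-288) = -117596448/841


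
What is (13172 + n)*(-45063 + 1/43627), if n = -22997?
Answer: 19315591387500/43627 ≈ 4.4274e+8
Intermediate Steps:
(13172 + n)*(-45063 + 1/43627) = (13172 - 22997)*(-45063 + 1/43627) = -9825*(-45063 + 1/43627) = -9825*(-1965963500/43627) = 19315591387500/43627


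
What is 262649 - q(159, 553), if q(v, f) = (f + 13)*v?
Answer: 172655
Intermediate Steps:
q(v, f) = v*(13 + f) (q(v, f) = (13 + f)*v = v*(13 + f))
262649 - q(159, 553) = 262649 - 159*(13 + 553) = 262649 - 159*566 = 262649 - 1*89994 = 262649 - 89994 = 172655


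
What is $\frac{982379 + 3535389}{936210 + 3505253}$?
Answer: $\frac{4517768}{4441463} \approx 1.0172$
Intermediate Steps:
$\frac{982379 + 3535389}{936210 + 3505253} = \frac{4517768}{4441463}$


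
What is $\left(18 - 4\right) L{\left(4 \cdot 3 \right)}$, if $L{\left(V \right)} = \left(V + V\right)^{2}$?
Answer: $8064$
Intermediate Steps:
$L{\left(V \right)} = 4 V^{2}$ ($L{\left(V \right)} = \left(2 V\right)^{2} = 4 V^{2}$)
$\left(18 - 4\right) L{\left(4 \cdot 3 \right)} = \left(18 - 4\right) 4 \left(4 \cdot 3\right)^{2} = 14 \cdot 4 \cdot 12^{2} = 14 \cdot 4 \cdot 144 = 14 \cdot 576 = 8064$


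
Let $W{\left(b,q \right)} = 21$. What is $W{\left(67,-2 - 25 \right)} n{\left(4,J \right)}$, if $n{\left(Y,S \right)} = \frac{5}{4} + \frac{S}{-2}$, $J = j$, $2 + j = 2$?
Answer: $\frac{105}{4} \approx 26.25$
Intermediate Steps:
$j = 0$ ($j = -2 + 2 = 0$)
$J = 0$
$n{\left(Y,S \right)} = \frac{5}{4} - \frac{S}{2}$ ($n{\left(Y,S \right)} = 5 \cdot \frac{1}{4} + S \left(- \frac{1}{2}\right) = \frac{5}{4} - \frac{S}{2}$)
$W{\left(67,-2 - 25 \right)} n{\left(4,J \right)} = 21 \left(\frac{5}{4} - 0\right) = 21 \left(\frac{5}{4} + 0\right) = 21 \cdot \frac{5}{4} = \frac{105}{4}$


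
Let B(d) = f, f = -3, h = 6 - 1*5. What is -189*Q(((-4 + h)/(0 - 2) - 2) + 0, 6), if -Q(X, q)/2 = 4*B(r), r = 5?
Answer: -4536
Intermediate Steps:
h = 1 (h = 6 - 5 = 1)
B(d) = -3
Q(X, q) = 24 (Q(X, q) = -8*(-3) = -2*(-12) = 24)
-189*Q(((-4 + h)/(0 - 2) - 2) + 0, 6) = -189*24 = -4536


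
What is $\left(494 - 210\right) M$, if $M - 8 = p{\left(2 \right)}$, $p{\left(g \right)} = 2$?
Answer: $2840$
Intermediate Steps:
$M = 10$ ($M = 8 + 2 = 10$)
$\left(494 - 210\right) M = \left(494 - 210\right) 10 = 284 \cdot 10 = 2840$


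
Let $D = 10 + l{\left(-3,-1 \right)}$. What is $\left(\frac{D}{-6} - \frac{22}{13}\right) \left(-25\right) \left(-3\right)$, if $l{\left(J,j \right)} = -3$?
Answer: $- \frac{5575}{26} \approx -214.42$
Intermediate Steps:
$D = 7$ ($D = 10 - 3 = 7$)
$\left(\frac{D}{-6} - \frac{22}{13}\right) \left(-25\right) \left(-3\right) = \left(\frac{7}{-6} - \frac{22}{13}\right) \left(-25\right) \left(-3\right) = \left(7 \left(- \frac{1}{6}\right) - \frac{22}{13}\right) \left(-25\right) \left(-3\right) = \left(- \frac{7}{6} - \frac{22}{13}\right) \left(-25\right) \left(-3\right) = \left(- \frac{223}{78}\right) \left(-25\right) \left(-3\right) = \frac{5575}{78} \left(-3\right) = - \frac{5575}{26}$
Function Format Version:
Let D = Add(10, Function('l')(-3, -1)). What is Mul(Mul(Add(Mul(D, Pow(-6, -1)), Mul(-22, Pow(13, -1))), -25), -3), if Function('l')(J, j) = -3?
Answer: Rational(-5575, 26) ≈ -214.42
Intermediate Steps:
D = 7 (D = Add(10, -3) = 7)
Mul(Mul(Add(Mul(D, Pow(-6, -1)), Mul(-22, Pow(13, -1))), -25), -3) = Mul(Mul(Add(Mul(7, Pow(-6, -1)), Mul(-22, Pow(13, -1))), -25), -3) = Mul(Mul(Add(Mul(7, Rational(-1, 6)), Mul(-22, Rational(1, 13))), -25), -3) = Mul(Mul(Add(Rational(-7, 6), Rational(-22, 13)), -25), -3) = Mul(Mul(Rational(-223, 78), -25), -3) = Mul(Rational(5575, 78), -3) = Rational(-5575, 26)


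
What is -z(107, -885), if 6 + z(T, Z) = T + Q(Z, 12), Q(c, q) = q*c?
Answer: 10519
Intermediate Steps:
Q(c, q) = c*q
z(T, Z) = -6 + T + 12*Z (z(T, Z) = -6 + (T + Z*12) = -6 + (T + 12*Z) = -6 + T + 12*Z)
-z(107, -885) = -(-6 + 107 + 12*(-885)) = -(-6 + 107 - 10620) = -1*(-10519) = 10519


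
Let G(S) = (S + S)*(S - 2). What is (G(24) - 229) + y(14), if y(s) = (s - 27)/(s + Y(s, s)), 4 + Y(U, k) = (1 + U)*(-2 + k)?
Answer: 157117/190 ≈ 826.93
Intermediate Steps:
Y(U, k) = -4 + (1 + U)*(-2 + k)
y(s) = (-27 + s)/(-6 + s²) (y(s) = (s - 27)/(s + (-6 + s - 2*s + s*s)) = (-27 + s)/(s + (-6 + s - 2*s + s²)) = (-27 + s)/(s + (-6 + s² - s)) = (-27 + s)/(-6 + s²))
G(S) = 2*S*(-2 + S) (G(S) = (2*S)*(-2 + S) = 2*S*(-2 + S))
(G(24) - 229) + y(14) = (2*24*(-2 + 24) - 229) + (-27 + 14)/(-6 + 14²) = (2*24*22 - 229) - 13/(-6 + 196) = (1056 - 229) - 13/190 = 827 + (1/190)*(-13) = 827 - 13/190 = 157117/190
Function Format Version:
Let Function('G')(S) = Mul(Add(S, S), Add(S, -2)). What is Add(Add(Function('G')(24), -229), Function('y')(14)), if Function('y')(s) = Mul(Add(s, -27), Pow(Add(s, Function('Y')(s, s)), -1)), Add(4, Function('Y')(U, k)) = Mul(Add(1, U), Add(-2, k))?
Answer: Rational(157117, 190) ≈ 826.93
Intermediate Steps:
Function('Y')(U, k) = Add(-4, Mul(Add(1, U), Add(-2, k)))
Function('y')(s) = Mul(Pow(Add(-6, Pow(s, 2)), -1), Add(-27, s)) (Function('y')(s) = Mul(Add(s, -27), Pow(Add(s, Add(-6, s, Mul(-2, s), Mul(s, s))), -1)) = Mul(Add(-27, s), Pow(Add(s, Add(-6, s, Mul(-2, s), Pow(s, 2))), -1)) = Mul(Add(-27, s), Pow(Add(s, Add(-6, Pow(s, 2), Mul(-1, s))), -1)) = Mul(Add(-27, s), Pow(Add(-6, Pow(s, 2)), -1)) = Mul(Pow(Add(-6, Pow(s, 2)), -1), Add(-27, s)))
Function('G')(S) = Mul(2, S, Add(-2, S)) (Function('G')(S) = Mul(Mul(2, S), Add(-2, S)) = Mul(2, S, Add(-2, S)))
Add(Add(Function('G')(24), -229), Function('y')(14)) = Add(Add(Mul(2, 24, Add(-2, 24)), -229), Mul(Pow(Add(-6, Pow(14, 2)), -1), Add(-27, 14))) = Add(Add(Mul(2, 24, 22), -229), Mul(Pow(Add(-6, 196), -1), -13)) = Add(Add(1056, -229), Mul(Pow(190, -1), -13)) = Add(827, Mul(Rational(1, 190), -13)) = Add(827, Rational(-13, 190)) = Rational(157117, 190)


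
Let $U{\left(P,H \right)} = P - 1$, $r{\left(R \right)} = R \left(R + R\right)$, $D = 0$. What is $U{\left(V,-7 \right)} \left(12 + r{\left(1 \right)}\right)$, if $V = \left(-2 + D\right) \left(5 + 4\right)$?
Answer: $-266$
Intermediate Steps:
$r{\left(R \right)} = 2 R^{2}$ ($r{\left(R \right)} = R 2 R = 2 R^{2}$)
$V = -18$ ($V = \left(-2 + 0\right) \left(5 + 4\right) = \left(-2\right) 9 = -18$)
$U{\left(P,H \right)} = -1 + P$
$U{\left(V,-7 \right)} \left(12 + r{\left(1 \right)}\right) = \left(-1 - 18\right) \left(12 + 2 \cdot 1^{2}\right) = - 19 \left(12 + 2 \cdot 1\right) = - 19 \left(12 + 2\right) = \left(-19\right) 14 = -266$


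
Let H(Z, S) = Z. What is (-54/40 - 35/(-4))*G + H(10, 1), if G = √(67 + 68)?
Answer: 10 + 111*√15/5 ≈ 95.980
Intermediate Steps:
G = 3*√15 (G = √135 = 3*√15 ≈ 11.619)
(-54/40 - 35/(-4))*G + H(10, 1) = (-54/40 - 35/(-4))*(3*√15) + 10 = (-54*1/40 - 35*(-¼))*(3*√15) + 10 = (-27/20 + 35/4)*(3*√15) + 10 = 37*(3*√15)/5 + 10 = 111*√15/5 + 10 = 10 + 111*√15/5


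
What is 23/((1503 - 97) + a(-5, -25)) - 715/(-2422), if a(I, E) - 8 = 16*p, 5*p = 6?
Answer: 1350555/4339013 ≈ 0.31126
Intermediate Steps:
p = 6/5 (p = (⅕)*6 = 6/5 ≈ 1.2000)
a(I, E) = 136/5 (a(I, E) = 8 + 16*(6/5) = 8 + 96/5 = 136/5)
23/((1503 - 97) + a(-5, -25)) - 715/(-2422) = 23/((1503 - 97) + 136/5) - 715/(-2422) = 23/(1406 + 136/5) - 715*(-1/2422) = 23/(7166/5) + 715/2422 = 23*(5/7166) + 715/2422 = 115/7166 + 715/2422 = 1350555/4339013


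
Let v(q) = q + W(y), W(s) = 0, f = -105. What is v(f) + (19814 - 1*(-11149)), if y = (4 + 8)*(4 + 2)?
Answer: 30858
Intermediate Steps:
y = 72 (y = 12*6 = 72)
v(q) = q (v(q) = q + 0 = q)
v(f) + (19814 - 1*(-11149)) = -105 + (19814 - 1*(-11149)) = -105 + (19814 + 11149) = -105 + 30963 = 30858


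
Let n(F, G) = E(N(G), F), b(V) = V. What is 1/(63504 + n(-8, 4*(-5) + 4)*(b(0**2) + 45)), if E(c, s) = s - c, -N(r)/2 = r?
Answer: 1/61704 ≈ 1.6206e-5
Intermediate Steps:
N(r) = -2*r
n(F, G) = F + 2*G (n(F, G) = F - (-2)*G = F + 2*G)
1/(63504 + n(-8, 4*(-5) + 4)*(b(0**2) + 45)) = 1/(63504 + (-8 + 2*(4*(-5) + 4))*(0**2 + 45)) = 1/(63504 + (-8 + 2*(-20 + 4))*(0 + 45)) = 1/(63504 + (-8 + 2*(-16))*45) = 1/(63504 + (-8 - 32)*45) = 1/(63504 - 40*45) = 1/(63504 - 1800) = 1/61704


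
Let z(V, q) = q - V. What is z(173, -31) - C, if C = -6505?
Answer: 6301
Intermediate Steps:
z(173, -31) - C = (-31 - 1*173) - 1*(-6505) = (-31 - 173) + 6505 = -204 + 6505 = 6301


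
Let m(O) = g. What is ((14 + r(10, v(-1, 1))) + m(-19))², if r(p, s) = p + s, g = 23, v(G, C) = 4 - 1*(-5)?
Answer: 3136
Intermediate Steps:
v(G, C) = 9 (v(G, C) = 4 + 5 = 9)
m(O) = 23
((14 + r(10, v(-1, 1))) + m(-19))² = ((14 + (10 + 9)) + 23)² = ((14 + 19) + 23)² = (33 + 23)² = 56² = 3136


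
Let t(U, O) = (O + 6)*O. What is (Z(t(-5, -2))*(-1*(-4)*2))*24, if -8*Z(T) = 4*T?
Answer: 768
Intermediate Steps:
t(U, O) = O*(6 + O) (t(U, O) = (6 + O)*O = O*(6 + O))
Z(T) = -T/2
(Z(t(-5, -2))*(-1*(-4)*2))*24 = ((-(-1)*(6 - 2))*(-1*(-4)*2))*24 = ((-(-1)*4)*(4*2))*24 = (-½*(-8)*8)*24 = (4*8)*24 = 32*24 = 768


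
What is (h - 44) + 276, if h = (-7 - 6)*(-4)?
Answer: 284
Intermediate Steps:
h = 52 (h = -13*(-4) = 52)
(h - 44) + 276 = (52 - 44) + 276 = 8 + 276 = 284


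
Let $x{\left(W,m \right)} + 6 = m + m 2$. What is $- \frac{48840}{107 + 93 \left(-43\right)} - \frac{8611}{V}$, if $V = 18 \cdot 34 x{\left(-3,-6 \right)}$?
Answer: $\frac{187718983}{14291424} \approx 13.135$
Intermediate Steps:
$x{\left(W,m \right)} = -6 + 3 m$ ($x{\left(W,m \right)} = -6 + \left(m + m 2\right) = -6 + \left(m + 2 m\right) = -6 + 3 m$)
$V = -14688$ ($V = 18 \cdot 34 \left(-6 + 3 \left(-6\right)\right) = 612 \left(-6 - 18\right) = 612 \left(-24\right) = -14688$)
$- \frac{48840}{107 + 93 \left(-43\right)} - \frac{8611}{V} = - \frac{48840}{107 + 93 \left(-43\right)} - \frac{8611}{-14688} = - \frac{48840}{107 - 3999} - - \frac{8611}{14688} = - \frac{48840}{-3892} + \frac{8611}{14688} = \left(-48840\right) \left(- \frac{1}{3892}\right) + \frac{8611}{14688} = \frac{12210}{973} + \frac{8611}{14688} = \frac{187718983}{14291424}$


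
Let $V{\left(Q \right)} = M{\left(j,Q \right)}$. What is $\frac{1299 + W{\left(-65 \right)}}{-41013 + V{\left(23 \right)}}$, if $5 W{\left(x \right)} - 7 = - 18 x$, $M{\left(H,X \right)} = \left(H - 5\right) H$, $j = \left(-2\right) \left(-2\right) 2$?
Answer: $- \frac{7672}{204945} \approx -0.037434$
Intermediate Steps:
$j = 8$ ($j = 4 \cdot 2 = 8$)
$M{\left(H,X \right)} = H \left(-5 + H\right)$ ($M{\left(H,X \right)} = \left(-5 + H\right) H = H \left(-5 + H\right)$)
$V{\left(Q \right)} = 24$ ($V{\left(Q \right)} = 8 \left(-5 + 8\right) = 8 \cdot 3 = 24$)
$W{\left(x \right)} = \frac{7}{5} - \frac{18 x}{5}$ ($W{\left(x \right)} = \frac{7}{5} + \frac{\left(-18\right) x}{5} = \frac{7}{5} - \frac{18 x}{5}$)
$\frac{1299 + W{\left(-65 \right)}}{-41013 + V{\left(23 \right)}} = \frac{1299 + \left(\frac{7}{5} - -234\right)}{-41013 + 24} = \frac{1299 + \left(\frac{7}{5} + 234\right)}{-40989} = \left(1299 + \frac{1177}{5}\right) \left(- \frac{1}{40989}\right) = \frac{7672}{5} \left(- \frac{1}{40989}\right) = - \frac{7672}{204945}$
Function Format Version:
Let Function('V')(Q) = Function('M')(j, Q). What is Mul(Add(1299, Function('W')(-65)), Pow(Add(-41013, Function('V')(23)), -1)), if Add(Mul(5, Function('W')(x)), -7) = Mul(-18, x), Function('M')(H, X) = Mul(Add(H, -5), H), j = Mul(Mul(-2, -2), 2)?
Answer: Rational(-7672, 204945) ≈ -0.037434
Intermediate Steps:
j = 8 (j = Mul(4, 2) = 8)
Function('M')(H, X) = Mul(H, Add(-5, H)) (Function('M')(H, X) = Mul(Add(-5, H), H) = Mul(H, Add(-5, H)))
Function('V')(Q) = 24 (Function('V')(Q) = Mul(8, Add(-5, 8)) = Mul(8, 3) = 24)
Function('W')(x) = Add(Rational(7, 5), Mul(Rational(-18, 5), x)) (Function('W')(x) = Add(Rational(7, 5), Mul(Rational(1, 5), Mul(-18, x))) = Add(Rational(7, 5), Mul(Rational(-18, 5), x)))
Mul(Add(1299, Function('W')(-65)), Pow(Add(-41013, Function('V')(23)), -1)) = Mul(Add(1299, Add(Rational(7, 5), Mul(Rational(-18, 5), -65))), Pow(Add(-41013, 24), -1)) = Mul(Add(1299, Add(Rational(7, 5), 234)), Pow(-40989, -1)) = Mul(Add(1299, Rational(1177, 5)), Rational(-1, 40989)) = Mul(Rational(7672, 5), Rational(-1, 40989)) = Rational(-7672, 204945)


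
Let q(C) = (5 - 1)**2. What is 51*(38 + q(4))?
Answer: 2754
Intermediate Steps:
q(C) = 16 (q(C) = 4**2 = 16)
51*(38 + q(4)) = 51*(38 + 16) = 51*54 = 2754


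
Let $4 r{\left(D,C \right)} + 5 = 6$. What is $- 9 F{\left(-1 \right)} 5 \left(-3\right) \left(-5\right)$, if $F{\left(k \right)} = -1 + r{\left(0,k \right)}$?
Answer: $\frac{2025}{4} \approx 506.25$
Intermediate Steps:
$r{\left(D,C \right)} = \frac{1}{4}$ ($r{\left(D,C \right)} = - \frac{5}{4} + \frac{1}{4} \cdot 6 = - \frac{5}{4} + \frac{3}{2} = \frac{1}{4}$)
$F{\left(k \right)} = - \frac{3}{4}$ ($F{\left(k \right)} = -1 + \frac{1}{4} = - \frac{3}{4}$)
$- 9 F{\left(-1 \right)} 5 \left(-3\right) \left(-5\right) = \left(-9\right) \left(- \frac{3}{4}\right) 5 \left(-3\right) \left(-5\right) = \frac{27 \left(\left(-15\right) \left(-5\right)\right)}{4} = \frac{27}{4} \cdot 75 = \frac{2025}{4}$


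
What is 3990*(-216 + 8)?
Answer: -829920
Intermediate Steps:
3990*(-216 + 8) = 3990*(-208) = -829920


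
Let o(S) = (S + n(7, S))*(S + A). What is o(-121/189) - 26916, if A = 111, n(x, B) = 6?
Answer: -940337282/35721 ≈ -26325.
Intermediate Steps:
o(S) = (6 + S)*(111 + S) (o(S) = (S + 6)*(S + 111) = (6 + S)*(111 + S))
o(-121/189) - 26916 = (666 + (-121/189)² + 117*(-121/189)) - 26916 = (666 + 14641/35721 - 1573/21) - 26916 = 21129154/35721 - 26916 = -940337282/35721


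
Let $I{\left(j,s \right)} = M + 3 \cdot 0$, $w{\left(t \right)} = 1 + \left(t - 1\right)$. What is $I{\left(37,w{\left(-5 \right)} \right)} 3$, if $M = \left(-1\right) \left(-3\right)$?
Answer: $9$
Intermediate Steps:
$M = 3$
$w{\left(t \right)} = t$ ($w{\left(t \right)} = 1 + \left(-1 + t\right) = t$)
$I{\left(j,s \right)} = 3$ ($I{\left(j,s \right)} = 3 + 3 \cdot 0 = 3 + 0 = 3$)
$I{\left(37,w{\left(-5 \right)} \right)} 3 = 3 \cdot 3 = 9$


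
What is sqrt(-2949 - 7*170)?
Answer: I*sqrt(4139) ≈ 64.335*I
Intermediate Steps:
sqrt(-2949 - 7*170) = sqrt(-2949 - 1190) = sqrt(-4139) = I*sqrt(4139)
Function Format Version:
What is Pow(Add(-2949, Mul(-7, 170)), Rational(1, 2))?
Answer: Mul(I, Pow(4139, Rational(1, 2))) ≈ Mul(64.335, I)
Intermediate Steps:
Pow(Add(-2949, Mul(-7, 170)), Rational(1, 2)) = Pow(Add(-2949, -1190), Rational(1, 2)) = Pow(-4139, Rational(1, 2)) = Mul(I, Pow(4139, Rational(1, 2)))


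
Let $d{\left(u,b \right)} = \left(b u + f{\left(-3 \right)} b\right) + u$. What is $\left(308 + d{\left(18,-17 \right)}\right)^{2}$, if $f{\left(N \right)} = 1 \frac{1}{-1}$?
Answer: $1369$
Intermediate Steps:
$f{\left(N \right)} = -1$ ($f{\left(N \right)} = 1 \left(-1\right) = -1$)
$d{\left(u,b \right)} = u - b + b u$ ($d{\left(u,b \right)} = \left(b u - b\right) + u = \left(- b + b u\right) + u = u - b + b u$)
$\left(308 + d{\left(18,-17 \right)}\right)^{2} = \left(308 - 271\right)^{2} = 37^{2} = 1369$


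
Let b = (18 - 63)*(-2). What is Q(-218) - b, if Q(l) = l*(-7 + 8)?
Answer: -308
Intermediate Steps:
Q(l) = l (Q(l) = l*1 = l)
b = 90 (b = -45*(-2) = 90)
Q(-218) - b = -218 - 1*90 = -218 - 90 = -308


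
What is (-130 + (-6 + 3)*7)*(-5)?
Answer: 755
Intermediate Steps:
(-130 + (-6 + 3)*7)*(-5) = (-130 - 3*7)*(-5) = (-130 - 21)*(-5) = -151*(-5) = 755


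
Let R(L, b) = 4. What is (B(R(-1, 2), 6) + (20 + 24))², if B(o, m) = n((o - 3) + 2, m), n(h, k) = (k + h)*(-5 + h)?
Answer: 676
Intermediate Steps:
n(h, k) = (-5 + h)*(h + k) (n(h, k) = (h + k)*(-5 + h) = (-5 + h)*(h + k))
B(o, m) = 5 + (-1 + o)² - 5*m - 5*o + m*(-1 + o) (B(o, m) = ((o - 3) + 2)² - 5*((o - 3) + 2) - 5*m + ((o - 3) + 2)*m = ((-3 + o) + 2)² - 5*((-3 + o) + 2) - 5*m + ((-3 + o) + 2)*m = (-1 + o)² - 5*(-1 + o) - 5*m + (-1 + o)*m = (-1 + o)² + (5 - 5*o) - 5*m + m*(-1 + o) = 5 + (-1 + o)² - 5*m - 5*o + m*(-1 + o))
(B(R(-1, 2), 6) + (20 + 24))² = ((6 + 4² - 7*4 - 6*6 + 6*4) + (20 + 24))² = ((6 + 16 - 28 - 36 + 24) + 44)² = (-18 + 44)² = 26² = 676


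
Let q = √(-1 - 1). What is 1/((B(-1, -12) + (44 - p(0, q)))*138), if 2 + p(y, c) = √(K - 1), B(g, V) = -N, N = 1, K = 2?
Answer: 1/6072 ≈ 0.00016469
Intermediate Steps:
q = I*√2 (q = √(-2) = I*√2 ≈ 1.4142*I)
B(g, V) = -1 (B(g, V) = -1*1 = -1)
p(y, c) = -1 (p(y, c) = -2 + √(2 - 1) = -2 + √1 = -2 + 1 = -1)
1/((B(-1, -12) + (44 - p(0, q)))*138) = 1/((-1 + (44 - 1*(-1)))*138) = 1/((-1 + (44 + 1))*138) = 1/((-1 + 45)*138) = 1/(44*138) = 1/6072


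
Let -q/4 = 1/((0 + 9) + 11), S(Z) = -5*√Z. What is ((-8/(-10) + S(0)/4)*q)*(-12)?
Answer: 48/25 ≈ 1.9200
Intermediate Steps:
q = -⅕ (q = -4/((0 + 9) + 11) = -4/(9 + 11) = -4/20 = -4*1/20 = -⅕ ≈ -0.20000)
((-8/(-10) + S(0)/4)*q)*(-12) = ((-8/(-10) - 5*√0/4)*(-⅕))*(-12) = ((-8*(-⅒) - 5*0*(¼))*(-⅕))*(-12) = ((⅘ + 0*(¼))*(-⅕))*(-12) = ((⅘ + 0)*(-⅕))*(-12) = ((⅘)*(-⅕))*(-12) = -4/25*(-12) = 48/25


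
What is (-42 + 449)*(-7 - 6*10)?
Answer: -27269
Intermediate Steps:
(-42 + 449)*(-7 - 6*10) = 407*(-7 - 60) = 407*(-67) = -27269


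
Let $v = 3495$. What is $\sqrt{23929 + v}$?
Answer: $4 \sqrt{1714} \approx 165.6$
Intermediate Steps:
$\sqrt{23929 + v} = \sqrt{23929 + 3495} = \sqrt{27424} = 4 \sqrt{1714}$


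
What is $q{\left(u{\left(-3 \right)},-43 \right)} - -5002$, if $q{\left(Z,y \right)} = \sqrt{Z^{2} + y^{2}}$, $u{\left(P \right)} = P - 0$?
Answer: $5002 + \sqrt{1858} \approx 5045.1$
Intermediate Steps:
$u{\left(P \right)} = P$ ($u{\left(P \right)} = P + 0 = P$)
$q{\left(u{\left(-3 \right)},-43 \right)} - -5002 = \sqrt{\left(-3\right)^{2} + \left(-43\right)^{2}} - -5002 = \sqrt{9 + 1849} + 5002 = \sqrt{1858} + 5002 = 5002 + \sqrt{1858}$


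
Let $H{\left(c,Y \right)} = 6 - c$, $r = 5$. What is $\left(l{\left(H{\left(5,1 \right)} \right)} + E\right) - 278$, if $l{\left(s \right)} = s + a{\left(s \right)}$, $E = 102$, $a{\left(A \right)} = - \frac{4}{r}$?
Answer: $- \frac{879}{5} \approx -175.8$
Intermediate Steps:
$a{\left(A \right)} = - \frac{4}{5}$
$l{\left(s \right)} = - \frac{4}{5} + s$ ($l{\left(s \right)} = s - \frac{4}{5} = - \frac{4}{5} + s$)
$\left(l{\left(H{\left(5,1 \right)} \right)} + E\right) - 278 = \left(\left(- \frac{4}{5} + \left(6 - 5\right)\right) + 102\right) - 278 = \left(\left(- \frac{4}{5} + 1\right) + 102\right) - 278 = \left(\frac{1}{5} + 102\right) - 278 = \frac{511}{5} - 278 = - \frac{879}{5}$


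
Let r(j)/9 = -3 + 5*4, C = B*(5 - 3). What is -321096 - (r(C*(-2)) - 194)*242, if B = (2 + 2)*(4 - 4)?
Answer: -311174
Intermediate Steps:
B = 0 (B = 4*0 = 0)
C = 0 (C = 0*(5 - 3) = 0*2 = 0)
r(j) = 153 (r(j) = 9*(-3 + 5*4) = 9*(-3 + 20) = 9*17 = 153)
-321096 - (r(C*(-2)) - 194)*242 = -321096 - (153 - 194)*242 = -321096 - (-41)*242 = -321096 - 1*(-9922) = -321096 + 9922 = -311174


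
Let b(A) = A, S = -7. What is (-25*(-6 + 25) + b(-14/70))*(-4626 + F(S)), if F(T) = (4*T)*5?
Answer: 11324016/5 ≈ 2.2648e+6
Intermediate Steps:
F(T) = 20*T
(-25*(-6 + 25) + b(-14/70))*(-4626 + F(S)) = (-25*(-6 + 25) - 14/70)*(-4626 + 20*(-7)) = (-25*19 - 14*1/70)*(-4626 - 140) = (-475 - ⅕)*(-4766) = -2376/5*(-4766) = 11324016/5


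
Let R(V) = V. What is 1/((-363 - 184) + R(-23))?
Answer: -1/570 ≈ -0.0017544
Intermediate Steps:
1/((-363 - 184) + R(-23)) = 1/((-363 - 184) - 23) = 1/(-547 - 23) = 1/(-570) = -1/570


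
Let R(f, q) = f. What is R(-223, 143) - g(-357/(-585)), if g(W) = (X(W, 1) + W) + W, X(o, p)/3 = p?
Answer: -44308/195 ≈ -227.22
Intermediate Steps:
X(o, p) = 3*p
g(W) = 3 + 2*W (g(W) = (3*1 + W) + W = (3 + W) + W = 3 + 2*W)
R(-223, 143) - g(-357/(-585)) = -223 - (3 + 2*(-357/(-585))) = -223 - (3 + 2*(-357*(-1/585))) = -223 - (3 + 2*(119/195)) = -223 - (3 + 238/195) = -223 - 1*823/195 = -223 - 823/195 = -44308/195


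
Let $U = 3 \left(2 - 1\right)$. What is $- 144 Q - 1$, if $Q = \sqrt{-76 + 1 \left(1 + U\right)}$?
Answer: $-1 - 864 i \sqrt{2} \approx -1.0 - 1221.9 i$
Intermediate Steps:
$U = 3$ ($U = 3 \cdot 1 = 3$)
$Q = 6 i \sqrt{2}$ ($Q = \sqrt{-76 + 1 \left(1 + 3\right)} = \sqrt{-76 + 1 \cdot 4} = \sqrt{-76 + 4} = \sqrt{-72} = 6 i \sqrt{2} \approx 8.4853 i$)
$- 144 Q - 1 = - 144 \cdot 6 i \sqrt{2} - 1 = - 864 i \sqrt{2} - 1 = -1 - 864 i \sqrt{2}$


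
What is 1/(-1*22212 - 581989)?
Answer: -1/604201 ≈ -1.6551e-6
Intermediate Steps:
1/(-1*22212 - 581989) = 1/(-22212 - 581989) = 1/(-604201) = -1/604201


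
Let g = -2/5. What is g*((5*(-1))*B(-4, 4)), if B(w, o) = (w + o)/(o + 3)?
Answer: 0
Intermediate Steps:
B(w, o) = (o + w)/(3 + o)
g = -2/5 (g = -2*1/5 = -2/5 ≈ -0.40000)
g*((5*(-1))*B(-4, 4)) = -2*5*(-1)*(4 - 4)/(3 + 4)/5 = -(-2)*0/7 = -(-2)*(1/7)*0 = -(-2)*0 = -2/5*0 = 0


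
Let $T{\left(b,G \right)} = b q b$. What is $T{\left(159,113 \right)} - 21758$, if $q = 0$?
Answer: $-21758$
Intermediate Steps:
$T{\left(b,G \right)} = 0$ ($T{\left(b,G \right)} = b 0 b = 0 b = 0$)
$T{\left(159,113 \right)} - 21758 = 0 - 21758 = -21758$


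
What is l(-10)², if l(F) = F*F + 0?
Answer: 10000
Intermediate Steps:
l(F) = F² (l(F) = F² + 0 = F²)
l(-10)² = ((-10)²)² = 100² = 10000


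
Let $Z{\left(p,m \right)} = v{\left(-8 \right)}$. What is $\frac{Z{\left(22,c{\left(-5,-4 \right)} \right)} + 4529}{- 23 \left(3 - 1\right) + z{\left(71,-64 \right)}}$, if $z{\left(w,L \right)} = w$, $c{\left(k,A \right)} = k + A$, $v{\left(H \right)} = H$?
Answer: $\frac{4521}{25} \approx 180.84$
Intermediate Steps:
$c{\left(k,A \right)} = A + k$
$Z{\left(p,m \right)} = -8$
$\frac{Z{\left(22,c{\left(-5,-4 \right)} \right)} + 4529}{- 23 \left(3 - 1\right) + z{\left(71,-64 \right)}} = \frac{-8 + 4529}{- 23 \left(3 - 1\right) + 71} = \frac{4521}{\left(-23\right) 2 + 71} = \frac{4521}{-46 + 71} = \frac{4521}{25}$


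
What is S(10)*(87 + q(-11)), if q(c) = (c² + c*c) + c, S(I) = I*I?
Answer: 31800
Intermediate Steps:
S(I) = I²
q(c) = c + 2*c² (q(c) = (c² + c²) + c = 2*c² + c = c + 2*c²)
S(10)*(87 + q(-11)) = 10²*(87 - 11*(1 + 2*(-11))) = 100*(87 - 11*(1 - 22)) = 100*(87 - 11*(-21)) = 100*(87 + 231) = 100*318 = 31800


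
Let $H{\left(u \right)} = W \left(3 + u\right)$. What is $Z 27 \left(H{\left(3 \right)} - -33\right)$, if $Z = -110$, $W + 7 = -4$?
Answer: $98010$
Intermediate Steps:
$W = -11$ ($W = -7 - 4 = -11$)
$H{\left(u \right)} = -33 - 11 u$ ($H{\left(u \right)} = - 11 \left(3 + u\right) = -33 - 11 u$)
$Z 27 \left(H{\left(3 \right)} - -33\right) = \left(-110\right) 27 \left(\left(-33 - 33\right) - -33\right) = - 2970 \left(\left(-33 - 33\right) + 33\right) = - 2970 \left(-66 + 33\right) = \left(-2970\right) \left(-33\right) = 98010$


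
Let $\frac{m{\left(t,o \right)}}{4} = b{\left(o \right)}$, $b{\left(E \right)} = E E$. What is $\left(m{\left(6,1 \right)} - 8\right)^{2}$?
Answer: $16$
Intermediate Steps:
$b{\left(E \right)} = E^{2}$
$m{\left(t,o \right)} = 4 o^{2}$
$\left(m{\left(6,1 \right)} - 8\right)^{2} = \left(4 \cdot 1^{2} - 8\right)^{2} = \left(4 \cdot 1 - 8\right)^{2} = \left(4 - 8\right)^{2} = \left(-4\right)^{2} = 16$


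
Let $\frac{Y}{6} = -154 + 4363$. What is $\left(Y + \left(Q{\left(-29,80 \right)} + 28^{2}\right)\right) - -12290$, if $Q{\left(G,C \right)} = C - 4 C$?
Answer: $38088$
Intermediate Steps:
$Y = 25254$ ($Y = 6 \left(-154 + 4363\right) = 6 \cdot 4209 = 25254$)
$Q{\left(G,C \right)} = - 3 C$
$\left(Y + \left(Q{\left(-29,80 \right)} + 28^{2}\right)\right) - -12290 = \left(25254 + \left(\left(-3\right) 80 + 28^{2}\right)\right) - -12290 = \left(25254 + \left(-240 + 784\right)\right) + 12290 = \left(25254 + 544\right) + 12290 = 25798 + 12290 = 38088$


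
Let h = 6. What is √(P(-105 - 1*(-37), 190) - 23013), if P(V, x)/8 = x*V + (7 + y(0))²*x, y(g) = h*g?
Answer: I*√51893 ≈ 227.8*I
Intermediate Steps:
y(g) = 6*g
P(V, x) = 392*x + 8*V*x (P(V, x) = 8*(x*V + (7 + 6*0)²*x) = 8*(V*x + (7 + 0)²*x) = 8*(V*x + 7²*x) = 8*(V*x + 49*x) = 8*(49*x + V*x) = 392*x + 8*V*x)
√(P(-105 - 1*(-37), 190) - 23013) = √(8*190*(49 + (-105 - 1*(-37))) - 23013) = √(8*190*(49 + (-105 + 37)) - 23013) = √(8*190*(49 - 68) - 23013) = √(8*190*(-19) - 23013) = √(-28880 - 23013) = √(-51893) = I*√51893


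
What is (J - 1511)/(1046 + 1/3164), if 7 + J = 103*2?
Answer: -4151168/3309545 ≈ -1.2543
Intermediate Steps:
J = 199 (J = -7 + 103*2 = -7 + 206 = 199)
(J - 1511)/(1046 + 1/3164) = (199 - 1511)/(1046 + 1/3164) = -1312/(1046 + 1/3164) = -1312/3309545/3164 = -1312*3164/3309545 = -4151168/3309545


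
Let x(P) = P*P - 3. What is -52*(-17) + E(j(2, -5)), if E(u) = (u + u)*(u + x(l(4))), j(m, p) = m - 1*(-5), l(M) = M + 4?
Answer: 1836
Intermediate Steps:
l(M) = 4 + M
x(P) = -3 + P² (x(P) = P² - 3 = -3 + P²)
j(m, p) = 5 + m (j(m, p) = m + 5 = 5 + m)
E(u) = 2*u*(61 + u) (E(u) = (u + u)*(u + (-3 + (4 + 4)²)) = (2*u)*(u + (-3 + 8²)) = (2*u)*(u + (-3 + 64)) = (2*u)*(u + 61) = (2*u)*(61 + u) = 2*u*(61 + u))
-52*(-17) + E(j(2, -5)) = -52*(-17) + 2*(5 + 2)*(61 + (5 + 2)) = 884 + 2*7*(61 + 7) = 884 + 2*7*68 = 884 + 952 = 1836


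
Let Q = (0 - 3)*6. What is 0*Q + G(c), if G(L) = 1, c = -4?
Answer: 1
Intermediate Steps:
Q = -18 (Q = -3*6 = -18)
0*Q + G(c) = 0*(-18) + 1 = 0 + 1 = 1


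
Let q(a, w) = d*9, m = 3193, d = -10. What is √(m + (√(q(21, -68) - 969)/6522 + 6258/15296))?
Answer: √(124145772613672734 + 5960690592*I*√1059)/6235032 ≈ 56.51 + 4.4148e-5*I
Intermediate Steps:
q(a, w) = -90 (q(a, w) = -10*9 = -90)
√(m + (√(q(21, -68) - 969)/6522 + 6258/15296)) = √(3193 + (√(-90 - 969)/6522 + 6258/15296)) = √(3193 + (√(-1059)*(1/6522) + 6258*(1/15296))) = √(3193 + ((I*√1059)*(1/6522) + 3129/7648)) = √(3193 + (I*√1059/6522 + 3129/7648)) = √(3193 + (3129/7648 + I*√1059/6522)) = √(24423193/7648 + I*√1059/6522)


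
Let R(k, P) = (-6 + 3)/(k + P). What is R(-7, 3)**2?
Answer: 9/16 ≈ 0.56250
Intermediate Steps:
R(k, P) = -3/(P + k)
R(-7, 3)**2 = (-3/(3 - 7))**2 = (-3/(-4))**2 = (-3*(-1/4))**2 = (3/4)**2 = 9/16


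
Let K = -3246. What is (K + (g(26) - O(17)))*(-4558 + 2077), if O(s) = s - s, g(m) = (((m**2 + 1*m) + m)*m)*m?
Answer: -1212916242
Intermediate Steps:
g(m) = m**2*(m**2 + 2*m) (g(m) = (((m**2 + m) + m)*m)*m = (((m + m**2) + m)*m)*m = ((m**2 + 2*m)*m)*m = (m*(m**2 + 2*m))*m = m**2*(m**2 + 2*m))
O(s) = 0
(K + (g(26) - O(17)))*(-4558 + 2077) = (-3246 + (26**3*(2 + 26) - 1*0))*(-4558 + 2077) = (-3246 + (17576*28 + 0))*(-2481) = (-3246 + (492128 + 0))*(-2481) = (-3246 + 492128)*(-2481) = 488882*(-2481) = -1212916242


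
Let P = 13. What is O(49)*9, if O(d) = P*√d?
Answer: 819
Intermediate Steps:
O(d) = 13*√d
O(49)*9 = (13*√49)*9 = (13*7)*9 = 91*9 = 819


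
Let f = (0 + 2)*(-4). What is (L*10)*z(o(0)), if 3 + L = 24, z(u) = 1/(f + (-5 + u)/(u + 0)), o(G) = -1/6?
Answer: 210/23 ≈ 9.1304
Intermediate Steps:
o(G) = -1/6 (o(G) = -1*1/6 = -1/6)
f = -8 (f = 2*(-4) = -8)
z(u) = 1/(-8 + (-5 + u)/u) (z(u) = 1/(-8 + (-5 + u)/(u + 0)) = 1/(-8 + (-5 + u)/u))
L = 21 (L = -3 + 24 = 21)
(L*10)*z(o(0)) = (21*10)*(-1*(-1/6)/(5 + 7*(-1/6))) = 210*(-1*(-1/6)/(5 - 7/6)) = 210*(-1*(-1/6)/23/6) = 210*(-1*(-1/6)*6/23) = 210*(1/23) = 210/23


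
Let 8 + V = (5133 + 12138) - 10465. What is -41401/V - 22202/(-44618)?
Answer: -848150311/151656582 ≈ -5.5926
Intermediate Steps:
V = 6798 (V = -8 + ((5133 + 12138) - 10465) = -8 + (17271 - 10465) = -8 + 6806 = 6798)
-41401/V - 22202/(-44618) = -41401/6798 - 22202/(-44618) = -41401*1/6798 - 22202*(-1/44618) = -41401/6798 + 11101/22309 = -848150311/151656582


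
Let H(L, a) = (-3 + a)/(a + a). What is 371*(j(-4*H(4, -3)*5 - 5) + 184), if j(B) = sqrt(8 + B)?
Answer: 68264 + 371*I*sqrt(17) ≈ 68264.0 + 1529.7*I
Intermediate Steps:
H(L, a) = (-3 + a)/(2*a) (H(L, a) = (-3 + a)/((2*a)) = (-3 + a)*(1/(2*a)) = (-3 + a)/(2*a))
371*(j(-4*H(4, -3)*5 - 5) + 184) = 371*(sqrt(8 + (-2*(-3 - 3)/(-3)*5 - 5)) + 184) = 371*(sqrt(8 + (-2*(-1)*(-6)/3*5 - 5)) + 184) = 371*(sqrt(8 + (-4*1*5 - 5)) + 184) = 371*(sqrt(8 + (-4*5 - 5)) + 184) = 371*(sqrt(8 + (-20 - 5)) + 184) = 371*(sqrt(8 - 25) + 184) = 371*(sqrt(-17) + 184) = 371*(I*sqrt(17) + 184) = 371*(184 + I*sqrt(17)) = 68264 + 371*I*sqrt(17)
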